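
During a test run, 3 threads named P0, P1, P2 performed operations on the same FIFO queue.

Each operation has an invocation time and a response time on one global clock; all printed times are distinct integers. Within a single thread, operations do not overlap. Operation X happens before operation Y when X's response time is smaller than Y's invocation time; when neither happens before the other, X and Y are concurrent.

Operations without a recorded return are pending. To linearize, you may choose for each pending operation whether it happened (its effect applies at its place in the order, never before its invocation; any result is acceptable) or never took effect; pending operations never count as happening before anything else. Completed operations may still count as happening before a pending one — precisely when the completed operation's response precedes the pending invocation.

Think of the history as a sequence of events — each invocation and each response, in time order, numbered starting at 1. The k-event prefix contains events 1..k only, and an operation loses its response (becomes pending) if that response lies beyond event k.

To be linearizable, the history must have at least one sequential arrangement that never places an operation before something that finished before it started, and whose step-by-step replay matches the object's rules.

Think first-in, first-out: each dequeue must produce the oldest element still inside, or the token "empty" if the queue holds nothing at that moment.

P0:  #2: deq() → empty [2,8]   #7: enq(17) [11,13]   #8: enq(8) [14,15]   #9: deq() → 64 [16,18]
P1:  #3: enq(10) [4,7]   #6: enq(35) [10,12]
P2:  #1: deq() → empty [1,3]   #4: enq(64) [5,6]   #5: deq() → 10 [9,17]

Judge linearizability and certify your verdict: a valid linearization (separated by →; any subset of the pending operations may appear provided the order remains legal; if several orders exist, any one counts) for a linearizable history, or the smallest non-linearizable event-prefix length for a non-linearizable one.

1. #1 deq() → empty, leaving queue <>
2. #2 deq() → empty, leaving queue <>
3. #3 enq(10), leaving queue <10>
4. #4 enq(64), leaving queue <10,64>
5. #5 deq() → 10, leaving queue <64>
6. #6 enq(35), leaving queue <64,35>
7. #7 enq(17), leaving queue <64,35,17>
8. #8 enq(8), leaving queue <64,35,17,8>
9. #9 deq() → 64, leaving queue <35,17,8>

linearizable — witness: #1 → #2 → #3 → #4 → #5 → #6 → #7 → #8 → #9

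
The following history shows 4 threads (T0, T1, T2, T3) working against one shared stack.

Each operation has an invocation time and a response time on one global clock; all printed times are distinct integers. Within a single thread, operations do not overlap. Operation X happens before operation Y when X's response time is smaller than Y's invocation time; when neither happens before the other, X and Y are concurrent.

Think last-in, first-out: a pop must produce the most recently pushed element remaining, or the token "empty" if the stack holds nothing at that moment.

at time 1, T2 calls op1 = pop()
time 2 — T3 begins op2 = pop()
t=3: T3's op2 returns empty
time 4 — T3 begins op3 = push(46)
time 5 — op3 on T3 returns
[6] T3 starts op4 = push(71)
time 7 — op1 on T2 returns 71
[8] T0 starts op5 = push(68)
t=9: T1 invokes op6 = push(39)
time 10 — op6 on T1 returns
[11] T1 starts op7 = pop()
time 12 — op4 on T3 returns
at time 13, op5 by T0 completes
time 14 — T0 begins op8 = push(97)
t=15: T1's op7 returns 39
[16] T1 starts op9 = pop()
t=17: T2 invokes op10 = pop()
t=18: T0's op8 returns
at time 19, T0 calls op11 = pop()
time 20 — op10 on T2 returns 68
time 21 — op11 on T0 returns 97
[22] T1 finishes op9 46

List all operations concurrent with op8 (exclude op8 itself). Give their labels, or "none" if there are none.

op10, op7, op9

op8 runs from 14 to 18; window-overlapping ops are concurrent
op1 [1,7]: before
op2 [2,3]: before
op3 [4,5]: before
op4 [6,12]: before
op5 [8,13]: before
op6 [9,10]: before
op7 [11,15]: concurrent
op9 [16,22]: concurrent
op10 [17,20]: concurrent
op11 [19,21]: after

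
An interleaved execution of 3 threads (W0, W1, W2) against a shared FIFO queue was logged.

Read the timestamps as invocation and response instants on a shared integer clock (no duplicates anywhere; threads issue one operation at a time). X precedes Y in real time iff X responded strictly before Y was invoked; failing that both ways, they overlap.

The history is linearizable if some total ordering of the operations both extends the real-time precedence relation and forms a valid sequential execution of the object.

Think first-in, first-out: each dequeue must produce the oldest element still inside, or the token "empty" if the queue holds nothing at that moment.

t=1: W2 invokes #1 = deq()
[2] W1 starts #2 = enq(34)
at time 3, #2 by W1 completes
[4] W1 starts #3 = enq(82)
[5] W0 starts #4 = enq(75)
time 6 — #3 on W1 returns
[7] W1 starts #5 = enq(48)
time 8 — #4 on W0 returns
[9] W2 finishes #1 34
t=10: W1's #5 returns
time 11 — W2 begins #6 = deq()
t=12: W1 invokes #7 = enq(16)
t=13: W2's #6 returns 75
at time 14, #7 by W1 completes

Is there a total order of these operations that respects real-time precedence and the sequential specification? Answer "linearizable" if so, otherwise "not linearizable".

one valid linearization: #2, #1, #4, #3, #5, #6, #7
after step 1 (#2 enq(34)): queue <34>
after step 2 (#1 deq() → 34): queue <>
after step 3 (#4 enq(75)): queue <75>
after step 4 (#3 enq(82)): queue <75,82>
after step 5 (#5 enq(48)): queue <75,82,48>
after step 6 (#6 deq() → 75): queue <82,48>
after step 7 (#7 enq(16)): queue <82,48,16>

linearizable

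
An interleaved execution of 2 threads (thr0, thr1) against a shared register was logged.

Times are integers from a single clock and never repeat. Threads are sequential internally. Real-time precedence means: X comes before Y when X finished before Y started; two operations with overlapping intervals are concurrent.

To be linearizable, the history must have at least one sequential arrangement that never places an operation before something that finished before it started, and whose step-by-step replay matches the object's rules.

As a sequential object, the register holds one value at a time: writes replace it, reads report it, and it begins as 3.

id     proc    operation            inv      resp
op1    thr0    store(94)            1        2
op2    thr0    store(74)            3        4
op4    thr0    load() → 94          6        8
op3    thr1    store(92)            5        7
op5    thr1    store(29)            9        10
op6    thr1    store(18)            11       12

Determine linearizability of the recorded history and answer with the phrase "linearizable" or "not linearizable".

the violation lands at event 8, op4's response at time 8: events 1..7 linearize, events 1..8 do not
4 completed operations, 2 real-time-consistent orders — every register replay fails
sample order op1, op2, op3, op4 stalls at step 4 — op4 load() → 94 has no legal effect
sample order op1, op2, op4, op3 stalls at step 3 — op4 load() → 94 has no legal effect

not linearizable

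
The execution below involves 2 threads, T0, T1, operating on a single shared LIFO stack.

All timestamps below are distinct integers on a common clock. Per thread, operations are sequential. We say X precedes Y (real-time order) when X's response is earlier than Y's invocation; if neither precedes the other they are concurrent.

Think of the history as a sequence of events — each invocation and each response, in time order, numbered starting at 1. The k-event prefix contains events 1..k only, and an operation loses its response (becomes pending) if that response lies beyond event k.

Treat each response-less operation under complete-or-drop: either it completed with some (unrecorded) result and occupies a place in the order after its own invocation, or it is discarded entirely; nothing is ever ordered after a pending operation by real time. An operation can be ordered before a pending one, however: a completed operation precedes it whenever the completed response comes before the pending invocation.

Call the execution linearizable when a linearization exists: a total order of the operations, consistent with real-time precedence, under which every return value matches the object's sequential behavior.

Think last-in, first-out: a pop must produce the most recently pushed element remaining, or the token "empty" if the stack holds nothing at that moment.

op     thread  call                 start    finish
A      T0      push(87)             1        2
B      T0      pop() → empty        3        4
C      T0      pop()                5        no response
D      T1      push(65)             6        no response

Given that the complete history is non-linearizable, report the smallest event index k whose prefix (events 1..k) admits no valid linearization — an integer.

events 1..3 are still linearizable — one witness is A:
after step 1 (A push(87)): stack <87>
once event 4 joins (B's response, time 4), exhaustive search finds no witness
for example A, B fails at step 2: B pop() → empty is not legal there

4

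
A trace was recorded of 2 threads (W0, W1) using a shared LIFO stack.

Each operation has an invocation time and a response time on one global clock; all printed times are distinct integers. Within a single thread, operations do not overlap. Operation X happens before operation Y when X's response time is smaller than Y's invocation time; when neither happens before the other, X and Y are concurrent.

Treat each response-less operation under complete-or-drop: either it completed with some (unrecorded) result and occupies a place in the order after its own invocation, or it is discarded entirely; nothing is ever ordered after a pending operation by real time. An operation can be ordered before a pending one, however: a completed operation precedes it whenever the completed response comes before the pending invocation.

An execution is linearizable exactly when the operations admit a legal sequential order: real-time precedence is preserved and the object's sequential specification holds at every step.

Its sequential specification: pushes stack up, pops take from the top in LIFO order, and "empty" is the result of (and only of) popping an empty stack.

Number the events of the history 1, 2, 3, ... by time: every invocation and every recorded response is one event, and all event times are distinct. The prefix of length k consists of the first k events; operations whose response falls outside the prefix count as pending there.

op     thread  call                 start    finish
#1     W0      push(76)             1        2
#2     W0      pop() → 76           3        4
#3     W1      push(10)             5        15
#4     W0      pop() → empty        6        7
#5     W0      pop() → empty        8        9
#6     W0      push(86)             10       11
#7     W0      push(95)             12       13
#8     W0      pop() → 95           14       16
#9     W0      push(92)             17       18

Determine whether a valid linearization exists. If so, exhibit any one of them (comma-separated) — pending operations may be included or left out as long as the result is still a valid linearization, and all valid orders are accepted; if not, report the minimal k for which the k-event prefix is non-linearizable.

after step 1 (#1 push(76)): stack <76>
after step 2 (#2 pop() → 76): stack <>
after step 3 (#4 pop() → empty): stack <>
after step 4 (#5 pop() → empty): stack <>
after step 5 (#3 push(10)): stack <10>
after step 6 (#6 push(86)): stack <10,86>
after step 7 (#7 push(95)): stack <10,86,95>
after step 8 (#8 pop() → 95): stack <10,86>
after step 9 (#9 push(92)): stack <10,86,92>

linearizable — witness: #1, #2, #4, #5, #3, #6, #7, #8, #9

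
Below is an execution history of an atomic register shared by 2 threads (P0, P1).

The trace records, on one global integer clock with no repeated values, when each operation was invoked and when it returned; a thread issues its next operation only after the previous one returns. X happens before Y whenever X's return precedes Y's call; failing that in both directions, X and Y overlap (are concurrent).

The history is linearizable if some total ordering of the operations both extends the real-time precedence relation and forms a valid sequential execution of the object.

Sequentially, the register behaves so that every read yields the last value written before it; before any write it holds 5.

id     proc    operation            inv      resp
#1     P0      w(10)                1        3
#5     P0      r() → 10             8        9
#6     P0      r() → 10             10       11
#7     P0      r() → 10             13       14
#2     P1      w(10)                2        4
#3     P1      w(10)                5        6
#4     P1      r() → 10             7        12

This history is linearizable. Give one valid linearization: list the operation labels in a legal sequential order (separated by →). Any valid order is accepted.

1. #1 w(10), leaving value 10
2. #2 w(10), leaving value 10
3. #3 w(10), leaving value 10
4. #4 r() → 10, leaving value 10
5. #5 r() → 10, leaving value 10
6. #6 r() → 10, leaving value 10
7. #7 r() → 10, leaving value 10

#1 → #2 → #3 → #4 → #5 → #6 → #7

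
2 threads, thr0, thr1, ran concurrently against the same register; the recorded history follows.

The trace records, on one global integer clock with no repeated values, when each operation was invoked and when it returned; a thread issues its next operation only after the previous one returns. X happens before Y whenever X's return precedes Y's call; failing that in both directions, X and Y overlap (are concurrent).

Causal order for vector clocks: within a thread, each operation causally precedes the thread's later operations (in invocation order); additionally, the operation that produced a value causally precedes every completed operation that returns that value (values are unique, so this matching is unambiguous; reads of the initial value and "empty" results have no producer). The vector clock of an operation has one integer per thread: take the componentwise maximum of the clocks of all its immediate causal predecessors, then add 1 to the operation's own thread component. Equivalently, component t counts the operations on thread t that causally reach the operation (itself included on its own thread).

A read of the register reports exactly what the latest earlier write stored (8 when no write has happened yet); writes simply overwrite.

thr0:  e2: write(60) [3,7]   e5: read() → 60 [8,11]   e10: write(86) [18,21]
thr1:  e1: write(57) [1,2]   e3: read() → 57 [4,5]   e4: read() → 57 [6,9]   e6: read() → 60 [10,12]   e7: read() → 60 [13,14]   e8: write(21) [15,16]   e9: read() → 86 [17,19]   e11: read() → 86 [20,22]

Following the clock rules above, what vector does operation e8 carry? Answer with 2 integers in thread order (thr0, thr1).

(1, 6)

VC(e1, invoked at 1): no causal predecessors; +1 on thr1 → (0, 1)
VC(e2, invoked at 3): no causal predecessors; +1 on thr0 → (1, 0)
merge at e3 (invoked 4): VC(e1)=(0, 1), own-thread bump on thr1 → (0, 2)
merge at e5 (invoked 8): VC(e2)=(1, 0), own-thread bump on thr0 → (2, 0)
merge at e4 (invoked 6): VC(e1)=(0, 1), VC(e3)=(0, 2), own-thread bump on thr1 → (0, 3)
merge at e10 (invoked 18): VC(e5)=(2, 0), own-thread bump on thr0 → (3, 0)
merge at e6 (invoked 10): VC(e2)=(1, 0), VC(e4)=(0, 3), own-thread bump on thr1 → (1, 4)
merge at e7 (invoked 13): VC(e2)=(1, 0), VC(e6)=(1, 4), own-thread bump on thr1 → (1, 5)
merge at e8 (invoked 15): VC(e7)=(1, 5), own-thread bump on thr1 → (1, 6)
merge at e9 (invoked 17): VC(e8)=(1, 6), VC(e10)=(3, 0), own-thread bump on thr1 → (3, 7)
merge at e11 (invoked 20): VC(e9)=(3, 7), VC(e10)=(3, 0), own-thread bump on thr1 → (3, 8)
target: VC(e8) = (1, 6)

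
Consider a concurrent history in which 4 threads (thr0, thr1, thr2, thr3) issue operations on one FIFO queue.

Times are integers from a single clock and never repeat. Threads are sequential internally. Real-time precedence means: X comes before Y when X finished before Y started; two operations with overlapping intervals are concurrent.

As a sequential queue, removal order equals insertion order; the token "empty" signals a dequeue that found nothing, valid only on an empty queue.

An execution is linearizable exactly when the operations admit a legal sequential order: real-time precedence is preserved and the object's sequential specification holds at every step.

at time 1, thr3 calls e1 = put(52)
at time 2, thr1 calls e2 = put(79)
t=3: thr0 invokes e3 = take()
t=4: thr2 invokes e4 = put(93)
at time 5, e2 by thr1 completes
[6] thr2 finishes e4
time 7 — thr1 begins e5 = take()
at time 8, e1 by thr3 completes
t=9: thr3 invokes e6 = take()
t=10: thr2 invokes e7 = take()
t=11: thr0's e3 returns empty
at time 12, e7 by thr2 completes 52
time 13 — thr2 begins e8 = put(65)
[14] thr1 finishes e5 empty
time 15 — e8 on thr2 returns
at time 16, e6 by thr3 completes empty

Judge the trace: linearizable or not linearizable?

cut after 13 events: linearizable; cut after 14 events (e5 responds, time 14): not linearizable
every one of the 84 real-time-consistent orders over 6 completed FIFO queue ops fails the sequential spec
completion choices over the 2 pending operations (e6, e8) were checked; none helps
take e1, e2, e3, e4, e5, e7 (pending dropped): step 3 already fails, because e3 take() → empty cannot occur there
take e1, e2, e3, e4, e7, e5 (pending dropped): step 3 already fails, because e3 take() → empty cannot occur there

not linearizable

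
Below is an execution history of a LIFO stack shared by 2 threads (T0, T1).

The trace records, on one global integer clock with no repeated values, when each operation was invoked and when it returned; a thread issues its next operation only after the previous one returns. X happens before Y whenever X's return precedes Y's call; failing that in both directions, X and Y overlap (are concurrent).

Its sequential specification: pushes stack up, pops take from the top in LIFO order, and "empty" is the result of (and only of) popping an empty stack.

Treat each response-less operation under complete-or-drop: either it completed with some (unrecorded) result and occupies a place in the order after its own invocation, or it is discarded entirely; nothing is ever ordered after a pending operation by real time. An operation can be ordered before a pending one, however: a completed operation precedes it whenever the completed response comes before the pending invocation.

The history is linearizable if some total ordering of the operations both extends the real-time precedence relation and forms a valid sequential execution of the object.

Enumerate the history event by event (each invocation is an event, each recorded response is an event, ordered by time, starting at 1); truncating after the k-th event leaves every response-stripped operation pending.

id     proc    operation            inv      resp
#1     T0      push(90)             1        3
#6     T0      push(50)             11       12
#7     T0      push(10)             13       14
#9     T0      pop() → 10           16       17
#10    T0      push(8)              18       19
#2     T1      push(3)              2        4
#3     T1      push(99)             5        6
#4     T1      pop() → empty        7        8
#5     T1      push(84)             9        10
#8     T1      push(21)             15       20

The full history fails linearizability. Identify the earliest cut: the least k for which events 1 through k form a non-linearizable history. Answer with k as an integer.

one valid order for events 1..7 is #1, #2, #3:
after step 1 (#1 push(90)): stack <90>
after step 2 (#2 push(3)): stack <90,3>
after step 3 (#3 push(99)): stack <90,3,99>
with event 8 included (#4 responding at time 8), all real-time-consistent orders fail
one such order, #1, #2, #3, #4, breaks at step 4 where #4 pop() → empty is illegal
one such order, #2, #1, #3, #4, breaks at step 4 where #4 pop() → empty is illegal

8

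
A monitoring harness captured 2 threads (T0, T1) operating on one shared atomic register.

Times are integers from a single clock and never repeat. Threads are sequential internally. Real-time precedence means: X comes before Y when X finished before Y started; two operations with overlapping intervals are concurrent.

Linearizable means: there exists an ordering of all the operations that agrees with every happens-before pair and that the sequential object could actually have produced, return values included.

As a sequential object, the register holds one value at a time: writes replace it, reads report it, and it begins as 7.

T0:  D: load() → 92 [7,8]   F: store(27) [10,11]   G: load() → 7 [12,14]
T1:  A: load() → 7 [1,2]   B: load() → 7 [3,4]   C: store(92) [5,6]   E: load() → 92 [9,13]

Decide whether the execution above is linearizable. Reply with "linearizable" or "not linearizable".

prefix check: 1..13 passes, 1..14 fails once G's time-14 response joins
checked exhaustively: 3 real-time-consistent orders of 7 completed operations, zero legal atomic register replays
e.g. A, B, C, D, E, F, G: illegal at step 7, since G load() → 7 cannot apply there
e.g. A, B, C, D, F, E, G: illegal at step 6, since E load() → 92 cannot apply there

not linearizable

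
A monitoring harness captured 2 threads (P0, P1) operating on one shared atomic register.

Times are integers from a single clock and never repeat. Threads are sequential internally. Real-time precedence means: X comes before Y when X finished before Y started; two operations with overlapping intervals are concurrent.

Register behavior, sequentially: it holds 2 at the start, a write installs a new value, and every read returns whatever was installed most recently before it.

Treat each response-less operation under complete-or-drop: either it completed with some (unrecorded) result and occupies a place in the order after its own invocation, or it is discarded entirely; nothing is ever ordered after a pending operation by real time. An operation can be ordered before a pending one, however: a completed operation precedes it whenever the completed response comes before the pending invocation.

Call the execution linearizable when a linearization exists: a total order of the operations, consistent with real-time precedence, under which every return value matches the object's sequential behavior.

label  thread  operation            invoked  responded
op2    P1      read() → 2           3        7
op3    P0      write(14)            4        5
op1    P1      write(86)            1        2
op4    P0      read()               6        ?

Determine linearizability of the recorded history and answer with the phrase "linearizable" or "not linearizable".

cut after 6 events: linearizable; cut after 7 events (op2 responds, time 7): not linearizable
3 completed operations, 2 real-time-consistent orders — every atomic register replay fails
include/drop combinations of the 1 pending operation (op4) were all tried; none helps
for example op1, op2, op3 (pending dropped) fails at step 2: op2 read() → 2 is not legal there
for example op1, op3, op2 (pending dropped) fails at step 3: op2 read() → 2 is not legal there

not linearizable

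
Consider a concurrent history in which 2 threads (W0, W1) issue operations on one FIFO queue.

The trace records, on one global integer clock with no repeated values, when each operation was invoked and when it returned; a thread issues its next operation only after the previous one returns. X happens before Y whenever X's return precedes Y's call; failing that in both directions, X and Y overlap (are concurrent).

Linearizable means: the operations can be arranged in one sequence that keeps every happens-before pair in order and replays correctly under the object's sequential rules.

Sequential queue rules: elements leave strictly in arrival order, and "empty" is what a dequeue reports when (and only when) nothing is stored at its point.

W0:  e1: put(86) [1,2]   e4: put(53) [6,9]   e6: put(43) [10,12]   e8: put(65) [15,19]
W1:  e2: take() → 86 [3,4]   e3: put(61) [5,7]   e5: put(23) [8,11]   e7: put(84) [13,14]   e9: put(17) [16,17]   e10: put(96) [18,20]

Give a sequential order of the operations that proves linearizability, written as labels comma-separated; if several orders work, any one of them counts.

e1, e2, e3, e4, e5, e6, e7, e8, e9, e10

after step 1 (e1 put(86)): queue <86>
after step 2 (e2 take() → 86): queue <>
after step 3 (e3 put(61)): queue <61>
after step 4 (e4 put(53)): queue <61,53>
after step 5 (e5 put(23)): queue <61,53,23>
after step 6 (e6 put(43)): queue <61,53,23,43>
after step 7 (e7 put(84)): queue <61,53,23,43,84>
after step 8 (e8 put(65)): queue <61,53,23,43,84,65>
after step 9 (e9 put(17)): queue <61,53,23,43,84,65,17>
after step 10 (e10 put(96)): queue <61,53,23,43,84,65,17,96>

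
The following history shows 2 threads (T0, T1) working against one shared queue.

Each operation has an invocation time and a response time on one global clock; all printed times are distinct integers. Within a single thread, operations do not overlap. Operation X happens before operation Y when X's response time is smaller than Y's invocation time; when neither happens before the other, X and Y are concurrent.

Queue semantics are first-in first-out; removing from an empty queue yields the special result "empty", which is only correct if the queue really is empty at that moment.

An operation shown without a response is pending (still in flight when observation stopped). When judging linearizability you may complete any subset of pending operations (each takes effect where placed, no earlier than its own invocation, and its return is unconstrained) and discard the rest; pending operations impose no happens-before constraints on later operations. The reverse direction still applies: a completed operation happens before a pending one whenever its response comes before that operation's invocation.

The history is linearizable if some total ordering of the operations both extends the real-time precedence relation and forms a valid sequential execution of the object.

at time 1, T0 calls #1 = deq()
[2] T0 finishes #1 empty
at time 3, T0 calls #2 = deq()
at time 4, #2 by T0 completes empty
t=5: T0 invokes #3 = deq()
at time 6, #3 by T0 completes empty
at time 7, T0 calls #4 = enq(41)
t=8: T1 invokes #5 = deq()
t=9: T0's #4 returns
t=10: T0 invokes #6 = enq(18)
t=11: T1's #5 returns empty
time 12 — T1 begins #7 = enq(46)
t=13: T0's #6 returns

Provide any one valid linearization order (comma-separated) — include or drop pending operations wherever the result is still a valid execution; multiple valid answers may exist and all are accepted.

#1, #2, #3, #5, #4, #6

1. #1 deq() → empty, leaving queue <>
2. #2 deq() → empty, leaving queue <>
3. #3 deq() → empty, leaving queue <>
4. #5 deq() → empty, leaving queue <>
5. #4 enq(41), leaving queue <41>
6. #6 enq(18), leaving queue <41,18>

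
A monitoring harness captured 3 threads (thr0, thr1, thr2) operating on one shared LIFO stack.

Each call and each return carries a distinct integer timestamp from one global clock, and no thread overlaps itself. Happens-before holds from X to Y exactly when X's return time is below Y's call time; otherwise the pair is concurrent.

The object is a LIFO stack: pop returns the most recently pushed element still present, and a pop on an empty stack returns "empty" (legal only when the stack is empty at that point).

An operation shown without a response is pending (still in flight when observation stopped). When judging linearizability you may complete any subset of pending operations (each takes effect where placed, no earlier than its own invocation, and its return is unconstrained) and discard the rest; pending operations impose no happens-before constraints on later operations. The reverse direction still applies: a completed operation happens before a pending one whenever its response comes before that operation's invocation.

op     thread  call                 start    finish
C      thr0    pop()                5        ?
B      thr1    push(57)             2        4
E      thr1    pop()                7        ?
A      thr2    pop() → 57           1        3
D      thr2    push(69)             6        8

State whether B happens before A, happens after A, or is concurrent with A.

B spans [2,4], A spans [1,3]
the intervals overlap in both directions

concurrent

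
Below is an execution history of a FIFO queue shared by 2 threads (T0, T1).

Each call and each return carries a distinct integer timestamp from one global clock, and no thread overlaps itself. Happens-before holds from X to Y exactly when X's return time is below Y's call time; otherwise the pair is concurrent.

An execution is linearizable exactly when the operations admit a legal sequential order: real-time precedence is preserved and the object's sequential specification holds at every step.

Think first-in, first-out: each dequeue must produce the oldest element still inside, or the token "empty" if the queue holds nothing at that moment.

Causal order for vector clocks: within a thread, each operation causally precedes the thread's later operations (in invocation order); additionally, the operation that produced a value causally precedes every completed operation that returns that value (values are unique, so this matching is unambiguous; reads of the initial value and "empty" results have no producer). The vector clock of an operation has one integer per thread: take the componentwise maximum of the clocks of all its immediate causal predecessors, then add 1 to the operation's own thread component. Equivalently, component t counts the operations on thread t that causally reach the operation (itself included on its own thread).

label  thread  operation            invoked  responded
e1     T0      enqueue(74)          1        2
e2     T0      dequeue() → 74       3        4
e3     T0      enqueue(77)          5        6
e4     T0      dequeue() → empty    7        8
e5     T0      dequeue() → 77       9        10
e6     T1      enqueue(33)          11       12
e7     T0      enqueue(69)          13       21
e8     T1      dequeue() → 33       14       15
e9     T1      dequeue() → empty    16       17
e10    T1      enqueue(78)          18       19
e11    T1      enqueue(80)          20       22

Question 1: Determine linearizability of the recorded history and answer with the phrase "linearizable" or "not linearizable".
the violation lands at event 8, e4's response at time 8: events 1..7 linearize, events 1..8 do not
the sole real-time-consistent order of 4 completed operations fails the FIFO queue replay
e.g. e1, e2, e3, e4: illegal at step 4, since e4 dequeue() → empty cannot apply there

not linearizable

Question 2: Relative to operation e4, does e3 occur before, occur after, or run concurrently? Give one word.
Answer: before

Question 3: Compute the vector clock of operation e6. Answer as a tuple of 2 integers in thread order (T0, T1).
Answer: (0, 1)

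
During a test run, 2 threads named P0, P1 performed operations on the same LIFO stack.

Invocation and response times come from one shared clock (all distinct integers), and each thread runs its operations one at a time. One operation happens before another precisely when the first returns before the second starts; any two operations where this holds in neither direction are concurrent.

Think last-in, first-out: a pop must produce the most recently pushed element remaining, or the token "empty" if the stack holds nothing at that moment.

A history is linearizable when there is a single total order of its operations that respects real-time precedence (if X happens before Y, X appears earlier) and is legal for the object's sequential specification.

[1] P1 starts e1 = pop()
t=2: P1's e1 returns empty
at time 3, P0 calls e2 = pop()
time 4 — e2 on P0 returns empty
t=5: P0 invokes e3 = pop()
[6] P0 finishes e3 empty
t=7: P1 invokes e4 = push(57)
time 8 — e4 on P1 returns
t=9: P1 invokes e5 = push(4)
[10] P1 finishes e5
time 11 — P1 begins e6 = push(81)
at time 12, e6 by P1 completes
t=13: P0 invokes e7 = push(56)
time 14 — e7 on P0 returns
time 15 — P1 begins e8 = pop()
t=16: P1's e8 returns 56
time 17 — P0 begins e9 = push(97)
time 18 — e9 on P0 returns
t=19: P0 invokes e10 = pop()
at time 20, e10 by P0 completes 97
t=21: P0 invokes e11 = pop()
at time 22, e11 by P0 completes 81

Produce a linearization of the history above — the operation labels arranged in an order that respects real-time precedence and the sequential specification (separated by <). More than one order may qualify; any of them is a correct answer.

after step 1 (e1 pop() → empty): stack <>
after step 2 (e2 pop() → empty): stack <>
after step 3 (e3 pop() → empty): stack <>
after step 4 (e4 push(57)): stack <57>
after step 5 (e5 push(4)): stack <57,4>
after step 6 (e6 push(81)): stack <57,4,81>
after step 7 (e7 push(56)): stack <57,4,81,56>
after step 8 (e8 pop() → 56): stack <57,4,81>
after step 9 (e9 push(97)): stack <57,4,81,97>
after step 10 (e10 pop() → 97): stack <57,4,81>
after step 11 (e11 pop() → 81): stack <57,4>

e1 < e2 < e3 < e4 < e5 < e6 < e7 < e8 < e9 < e10 < e11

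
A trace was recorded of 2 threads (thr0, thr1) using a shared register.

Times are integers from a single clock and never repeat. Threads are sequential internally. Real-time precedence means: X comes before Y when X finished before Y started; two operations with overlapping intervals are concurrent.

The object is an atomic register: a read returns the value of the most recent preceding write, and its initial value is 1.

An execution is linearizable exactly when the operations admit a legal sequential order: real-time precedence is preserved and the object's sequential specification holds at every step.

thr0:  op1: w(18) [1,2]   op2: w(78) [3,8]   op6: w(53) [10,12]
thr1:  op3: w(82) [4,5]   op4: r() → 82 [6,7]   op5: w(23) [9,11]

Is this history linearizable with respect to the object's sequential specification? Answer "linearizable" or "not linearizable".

witness order: op1, op2, op3, op4, op5, op6
1. op1 w(18), leaving value 18
2. op2 w(78), leaving value 78
3. op3 w(82), leaving value 82
4. op4 r() → 82, leaving value 82
5. op5 w(23), leaving value 23
6. op6 w(53), leaving value 53

linearizable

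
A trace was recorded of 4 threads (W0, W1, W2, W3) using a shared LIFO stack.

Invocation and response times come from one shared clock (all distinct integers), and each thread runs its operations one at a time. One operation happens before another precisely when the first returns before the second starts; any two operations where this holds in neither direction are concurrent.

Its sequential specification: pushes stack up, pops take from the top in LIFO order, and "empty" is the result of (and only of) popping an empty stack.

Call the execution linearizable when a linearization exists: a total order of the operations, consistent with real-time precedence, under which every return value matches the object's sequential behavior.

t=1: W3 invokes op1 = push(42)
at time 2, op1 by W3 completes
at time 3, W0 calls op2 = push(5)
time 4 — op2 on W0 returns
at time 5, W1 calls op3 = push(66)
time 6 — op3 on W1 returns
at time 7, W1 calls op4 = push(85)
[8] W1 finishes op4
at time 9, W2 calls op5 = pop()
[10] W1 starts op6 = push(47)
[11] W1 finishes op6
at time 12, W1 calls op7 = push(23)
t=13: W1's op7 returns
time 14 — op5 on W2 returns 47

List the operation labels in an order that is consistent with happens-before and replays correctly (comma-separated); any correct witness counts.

op1, op2, op3, op4, op6, op5, op7

1. op1 push(42), leaving stack <42>
2. op2 push(5), leaving stack <42,5>
3. op3 push(66), leaving stack <42,5,66>
4. op4 push(85), leaving stack <42,5,66,85>
5. op6 push(47), leaving stack <42,5,66,85,47>
6. op5 pop() → 47, leaving stack <42,5,66,85>
7. op7 push(23), leaving stack <42,5,66,85,23>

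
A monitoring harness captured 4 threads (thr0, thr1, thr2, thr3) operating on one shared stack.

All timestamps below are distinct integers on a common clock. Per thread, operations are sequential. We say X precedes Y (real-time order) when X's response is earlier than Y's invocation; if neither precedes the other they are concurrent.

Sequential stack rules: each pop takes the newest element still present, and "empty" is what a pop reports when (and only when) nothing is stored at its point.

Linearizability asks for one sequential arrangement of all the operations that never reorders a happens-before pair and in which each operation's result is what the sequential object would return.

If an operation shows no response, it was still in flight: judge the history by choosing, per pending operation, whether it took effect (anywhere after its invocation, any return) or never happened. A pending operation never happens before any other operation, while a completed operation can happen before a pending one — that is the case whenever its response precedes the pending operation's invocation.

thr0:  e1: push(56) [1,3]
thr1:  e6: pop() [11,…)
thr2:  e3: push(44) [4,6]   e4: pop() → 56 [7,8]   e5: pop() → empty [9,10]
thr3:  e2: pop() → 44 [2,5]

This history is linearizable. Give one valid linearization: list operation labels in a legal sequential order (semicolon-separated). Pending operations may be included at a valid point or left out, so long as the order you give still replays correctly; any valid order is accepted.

e1; e3; e2; e4; e5

1. e1 push(56), leaving stack <56>
2. e3 push(44), leaving stack <56,44>
3. e2 pop() → 44, leaving stack <56>
4. e4 pop() → 56, leaving stack <>
5. e5 pop() → empty, leaving stack <>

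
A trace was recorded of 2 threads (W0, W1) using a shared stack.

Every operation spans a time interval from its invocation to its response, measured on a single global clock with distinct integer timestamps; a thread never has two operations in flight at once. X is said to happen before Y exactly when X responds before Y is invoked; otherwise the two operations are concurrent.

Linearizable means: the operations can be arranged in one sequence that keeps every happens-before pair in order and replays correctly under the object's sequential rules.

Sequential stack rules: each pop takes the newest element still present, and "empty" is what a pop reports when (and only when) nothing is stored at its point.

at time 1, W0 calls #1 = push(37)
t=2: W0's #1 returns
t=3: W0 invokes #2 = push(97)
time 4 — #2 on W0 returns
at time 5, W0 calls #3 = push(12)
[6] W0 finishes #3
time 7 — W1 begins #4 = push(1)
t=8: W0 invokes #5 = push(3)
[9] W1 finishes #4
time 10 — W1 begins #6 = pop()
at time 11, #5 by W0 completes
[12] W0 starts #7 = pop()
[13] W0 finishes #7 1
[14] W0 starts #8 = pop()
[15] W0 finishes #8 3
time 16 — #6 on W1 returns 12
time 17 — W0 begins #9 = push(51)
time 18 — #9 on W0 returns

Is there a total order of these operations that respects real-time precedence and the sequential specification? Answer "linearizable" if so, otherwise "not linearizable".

linearizable

one valid linearization: #1, #2, #3, #5, #4, #7, #8, #6, #9
step 1: #1 push(37) — stack <37>
step 2: #2 push(97) — stack <37,97>
step 3: #3 push(12) — stack <37,97,12>
step 4: #5 push(3) — stack <37,97,12,3>
step 5: #4 push(1) — stack <37,97,12,3,1>
step 6: #7 pop() → 1 — stack <37,97,12,3>
step 7: #8 pop() → 3 — stack <37,97,12>
step 8: #6 pop() → 12 — stack <37,97>
step 9: #9 push(51) — stack <37,97,51>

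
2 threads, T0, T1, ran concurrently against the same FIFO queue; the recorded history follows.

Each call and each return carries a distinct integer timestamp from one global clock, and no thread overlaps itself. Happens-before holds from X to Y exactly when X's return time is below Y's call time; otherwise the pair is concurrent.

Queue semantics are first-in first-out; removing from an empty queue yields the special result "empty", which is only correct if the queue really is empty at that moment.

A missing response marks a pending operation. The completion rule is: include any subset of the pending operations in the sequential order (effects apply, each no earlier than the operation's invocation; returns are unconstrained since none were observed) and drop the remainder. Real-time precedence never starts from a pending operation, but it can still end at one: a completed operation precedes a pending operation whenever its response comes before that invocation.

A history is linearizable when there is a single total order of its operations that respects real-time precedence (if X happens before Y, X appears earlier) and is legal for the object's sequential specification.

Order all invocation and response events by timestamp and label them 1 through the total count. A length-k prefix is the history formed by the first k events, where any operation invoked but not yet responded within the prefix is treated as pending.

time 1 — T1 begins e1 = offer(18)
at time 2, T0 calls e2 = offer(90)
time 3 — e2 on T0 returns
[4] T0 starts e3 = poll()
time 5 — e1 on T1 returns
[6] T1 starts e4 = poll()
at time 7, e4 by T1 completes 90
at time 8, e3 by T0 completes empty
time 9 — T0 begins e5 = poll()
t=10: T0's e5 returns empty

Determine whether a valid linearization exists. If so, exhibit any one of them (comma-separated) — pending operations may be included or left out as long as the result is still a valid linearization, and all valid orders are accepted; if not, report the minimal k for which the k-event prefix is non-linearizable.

prefix check: 1..7 passes, 1..8 fails once e3's time-8 response joins
4 completed operations, 5 real-time-consistent orders — every FIFO queue replay fails
sample order e1, e2, e3, e4 stalls at step 3 — e3 poll() → empty has no legal effect
sample order e1, e2, e4, e3 stalls at step 3 — e4 poll() → 90 has no legal effect

not linearizable — minimal violating prefix: 8 events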